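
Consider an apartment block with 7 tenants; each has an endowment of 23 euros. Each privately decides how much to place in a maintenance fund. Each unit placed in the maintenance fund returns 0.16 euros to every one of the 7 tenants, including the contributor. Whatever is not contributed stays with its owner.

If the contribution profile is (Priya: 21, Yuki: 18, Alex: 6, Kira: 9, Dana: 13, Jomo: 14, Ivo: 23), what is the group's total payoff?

173.48 euros

Total contributed: 21 + 18 + 6 + 9 + 13 + 14 + 23 = 104; total kept: 7 × 23 − 104 = 57.
The maintenance fund pays out 0.16 × 7 × 104 = 116.48 in aggregate.
Group total = 57 + 116.48 = 173.48.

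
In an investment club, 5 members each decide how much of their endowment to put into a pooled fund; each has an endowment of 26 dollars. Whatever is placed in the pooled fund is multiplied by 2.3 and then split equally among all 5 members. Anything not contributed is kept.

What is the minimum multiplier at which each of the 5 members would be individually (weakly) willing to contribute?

A contributed unit returns (multiplier)/5 to its contributor.
This reaches 1 exactly when the multiplier is 5.

5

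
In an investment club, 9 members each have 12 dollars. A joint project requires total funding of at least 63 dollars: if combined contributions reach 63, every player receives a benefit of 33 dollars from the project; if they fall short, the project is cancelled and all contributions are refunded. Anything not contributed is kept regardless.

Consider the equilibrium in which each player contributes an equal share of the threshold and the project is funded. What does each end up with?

38 dollars

Equal share of the threshold: 63/9 = 7.
At this profile no one gains by cutting their contribution: any cut drops the total below 63, the project is cancelled, contributions are refunded, and the deviator ends with 12, which is less than 12 − 7 + 33 = 38. Contributing more than 7 just wastes the excess. So contributing exactly 7 is a best response.
Each player's payoff: 12 − 7 + 33 = 38.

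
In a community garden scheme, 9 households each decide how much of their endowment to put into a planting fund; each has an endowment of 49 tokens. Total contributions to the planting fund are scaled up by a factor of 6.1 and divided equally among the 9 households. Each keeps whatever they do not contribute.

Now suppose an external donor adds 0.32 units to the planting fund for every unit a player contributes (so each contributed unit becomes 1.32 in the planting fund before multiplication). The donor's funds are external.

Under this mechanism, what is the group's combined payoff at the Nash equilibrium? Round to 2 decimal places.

441.00 tokens

The effective private return is 6.1 × 1.32 / 9 = 0.8947, which is still under 1, so the mechanism doesn't change anyone's dominant strategy: zero contribution.
At the Nash equilibrium no one contributes; group total payoff = 9 × 49 = 441.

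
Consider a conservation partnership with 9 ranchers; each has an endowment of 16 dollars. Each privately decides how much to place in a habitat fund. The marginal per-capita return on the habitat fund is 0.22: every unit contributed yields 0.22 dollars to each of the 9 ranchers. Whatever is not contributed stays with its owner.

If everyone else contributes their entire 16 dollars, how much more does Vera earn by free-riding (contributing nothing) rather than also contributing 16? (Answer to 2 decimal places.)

12.48 dollars

Switching from a contribution of 16 to 0 lets Vera keep an extra 16 dollars, but lowers the habitat fund by 16, which costs Vera their own share of that drop: 0.22 × 16 = 3.52.
Net gain = 16 − 3.52 = 12.48. The private return per contributed unit (0.22) is below 1, so free-riding is indeed the best response regardless of what the others do.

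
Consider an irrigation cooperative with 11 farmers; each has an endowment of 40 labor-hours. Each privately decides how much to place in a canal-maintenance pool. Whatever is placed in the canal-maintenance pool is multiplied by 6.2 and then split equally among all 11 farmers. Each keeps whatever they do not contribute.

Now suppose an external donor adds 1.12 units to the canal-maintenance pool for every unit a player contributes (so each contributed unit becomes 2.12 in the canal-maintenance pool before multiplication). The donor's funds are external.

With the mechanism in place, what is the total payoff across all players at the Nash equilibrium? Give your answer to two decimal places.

The effective private return per unit is now 6.2 × 2.12 / 11 = 1.1949 > 1, so every player's dominant strategy flips to full contribution.
At the Nash equilibrium everyone contributes 40. Group total payoff = 6.2 × 2.12 × 440 = 5783.36.

5783.36 labor-hours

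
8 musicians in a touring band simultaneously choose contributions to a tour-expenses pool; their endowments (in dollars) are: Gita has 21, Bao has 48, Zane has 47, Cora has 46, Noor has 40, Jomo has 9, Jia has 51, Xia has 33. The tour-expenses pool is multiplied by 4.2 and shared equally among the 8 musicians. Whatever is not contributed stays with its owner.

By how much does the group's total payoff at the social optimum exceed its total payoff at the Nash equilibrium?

944.00 dollars

The private return per contributed unit is 4.2/8 = 0.5250 < 1 for every player regardless of endowment, so the Nash equilibrium is zero contribution and the group total is Σ E_j = 21 + 48 + 47 + 46 + 40 + 9 + 51 + 33 = 295.
Each contributed unit returns 4.200 to the group, so the social optimum is full contribution by everyone: group total = 4.200 × 295 = 1239.00.
Efficiency loss = (4.200 − 1) × 295 = 944.00.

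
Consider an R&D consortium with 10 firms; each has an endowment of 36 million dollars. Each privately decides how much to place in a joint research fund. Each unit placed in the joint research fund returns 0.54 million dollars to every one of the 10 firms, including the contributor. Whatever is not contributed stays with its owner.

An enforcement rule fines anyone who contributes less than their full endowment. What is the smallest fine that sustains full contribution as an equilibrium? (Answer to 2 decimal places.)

16.56 million dollars

Given the others contribute fully, the best deviation is to contribute 0 (any partial contribution still incurs the fine and gives up units whose private return 0.54 is below 1).
Deviating from 36 to 0 saves 36 million dollars but forfeits the deviator's share of the drop in the joint research fund: 0.54 × 36 = 19.44.
So the deviation gain is 36 − 19.44 = 16.56, and the fine must be at least 16.56 million dollars to wipe it out.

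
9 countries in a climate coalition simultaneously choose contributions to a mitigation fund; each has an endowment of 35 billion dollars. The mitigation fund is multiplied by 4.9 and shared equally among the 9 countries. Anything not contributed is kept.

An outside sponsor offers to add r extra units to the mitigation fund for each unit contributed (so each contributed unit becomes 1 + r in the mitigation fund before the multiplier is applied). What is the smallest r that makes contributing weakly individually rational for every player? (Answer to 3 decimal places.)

With matching at rate r, one contributed unit becomes (1 + r) in the mitigation fund and returns 4.9 × (1 + r) / 9 to the contributor.
Setting this equal to 1: 1 + r = 9/4.9 = 1.8367.
So the minimum matching rate is r = 1.8367 − 1 = 0.837.

0.837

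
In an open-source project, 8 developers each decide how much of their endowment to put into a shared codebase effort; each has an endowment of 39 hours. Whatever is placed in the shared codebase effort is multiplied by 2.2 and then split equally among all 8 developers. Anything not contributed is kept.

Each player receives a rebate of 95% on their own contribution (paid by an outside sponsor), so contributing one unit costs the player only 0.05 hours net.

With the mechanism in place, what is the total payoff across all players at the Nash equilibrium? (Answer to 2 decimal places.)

982.80 hours

The effective private return per unit is now (2.2/8) / 0.05 = 5.5000 > 1, so every player's dominant strategy flips to full contribution.
At the Nash equilibrium everyone contributes 39. Group total payoff = 8 × (39 × 0.95 + 2.2 × 39) = 982.80.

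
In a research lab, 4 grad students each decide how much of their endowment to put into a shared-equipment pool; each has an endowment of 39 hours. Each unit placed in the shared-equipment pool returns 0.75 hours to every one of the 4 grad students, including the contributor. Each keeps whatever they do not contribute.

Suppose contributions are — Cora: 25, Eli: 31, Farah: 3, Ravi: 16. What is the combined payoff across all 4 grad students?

306.00 hours

Total contributed: 25 + 31 + 3 + 16 = 75; total kept: 4 × 39 − 75 = 81.
The shared-equipment pool pays out 0.75 × 4 × 75 = 225.00 in aggregate.
Group total = 81 + 225.00 = 306.00.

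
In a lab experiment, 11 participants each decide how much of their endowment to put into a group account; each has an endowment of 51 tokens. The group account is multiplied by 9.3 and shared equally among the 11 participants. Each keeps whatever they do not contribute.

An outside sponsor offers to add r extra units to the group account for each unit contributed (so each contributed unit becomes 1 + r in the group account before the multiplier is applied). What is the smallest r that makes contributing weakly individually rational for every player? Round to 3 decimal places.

With matching at rate r, one contributed unit becomes (1 + r) in the group account and returns 9.3 × (1 + r) / 11 to the contributor.
Setting this equal to 1: 1 + r = 11/9.3 = 1.1828.
So the minimum matching rate is r = 1.1828 − 1 = 0.183.

0.183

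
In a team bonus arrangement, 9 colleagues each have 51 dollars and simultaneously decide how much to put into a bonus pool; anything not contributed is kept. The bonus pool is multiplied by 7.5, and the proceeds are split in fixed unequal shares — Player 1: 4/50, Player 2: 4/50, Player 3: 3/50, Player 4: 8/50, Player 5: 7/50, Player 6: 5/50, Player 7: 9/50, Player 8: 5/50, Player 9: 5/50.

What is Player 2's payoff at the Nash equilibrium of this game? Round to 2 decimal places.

142.80 dollars

For player j, contributing a unit is worthwhile iff 7.5 × (j's share) ≥ 1, i.e. iff j's share is at least 0.1333.
Player 4, Player 5 and Player 7 clear that bar, contributing 51 each; the remaining 6 contribute 0. Total contributed: 153.
Player 2 keeps 51 and receives 7.5 × 153 × 4/50 = 91.80 from the bonus pool, for a payoff of 142.80.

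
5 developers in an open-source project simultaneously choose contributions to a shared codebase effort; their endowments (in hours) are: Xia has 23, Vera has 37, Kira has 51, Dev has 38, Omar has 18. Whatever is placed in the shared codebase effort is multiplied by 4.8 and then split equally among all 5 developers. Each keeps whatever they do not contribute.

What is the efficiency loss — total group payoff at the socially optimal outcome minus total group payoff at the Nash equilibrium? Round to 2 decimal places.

634.60 hours

The private return per contributed unit is 4.8/5 = 0.9600 < 1 for every player regardless of endowment, so the Nash equilibrium is zero contribution and the group total is Σ E_j = 23 + 37 + 51 + 38 + 18 = 167.
Each contributed unit returns 4.800 to the group, so the social optimum is full contribution by everyone: group total = 4.800 × 167 = 801.60.
Efficiency loss = (4.800 − 1) × 167 = 634.60.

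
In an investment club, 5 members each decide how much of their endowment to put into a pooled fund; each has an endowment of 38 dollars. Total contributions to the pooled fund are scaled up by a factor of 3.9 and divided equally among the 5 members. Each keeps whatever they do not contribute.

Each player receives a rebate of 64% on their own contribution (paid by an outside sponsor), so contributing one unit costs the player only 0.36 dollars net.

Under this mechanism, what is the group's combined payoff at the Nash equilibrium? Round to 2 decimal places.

The effective private return per unit is now (3.9/5) / 0.36 = 2.1667 > 1, so every player's dominant strategy flips to full contribution.
At the Nash equilibrium everyone contributes 38. Group total payoff = 5 × (38 × 0.64 + 3.9 × 38) = 862.60.

862.60 dollars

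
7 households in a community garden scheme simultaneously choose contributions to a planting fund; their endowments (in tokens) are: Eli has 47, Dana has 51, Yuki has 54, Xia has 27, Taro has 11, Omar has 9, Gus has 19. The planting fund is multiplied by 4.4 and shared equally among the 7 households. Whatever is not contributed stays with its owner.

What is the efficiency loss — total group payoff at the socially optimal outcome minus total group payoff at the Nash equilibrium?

The private return per contributed unit is 4.4/7 = 0.6286 < 1 for every player regardless of endowment, so the Nash equilibrium is zero contribution and the group total is Σ E_j = 47 + 51 + 54 + 27 + 11 + 9 + 19 = 218.
Each contributed unit returns 4.400 to the group, so the social optimum is full contribution by everyone: group total = 4.400 × 218 = 959.20.
Efficiency loss = (4.400 − 1) × 218 = 741.20.

741.20 tokens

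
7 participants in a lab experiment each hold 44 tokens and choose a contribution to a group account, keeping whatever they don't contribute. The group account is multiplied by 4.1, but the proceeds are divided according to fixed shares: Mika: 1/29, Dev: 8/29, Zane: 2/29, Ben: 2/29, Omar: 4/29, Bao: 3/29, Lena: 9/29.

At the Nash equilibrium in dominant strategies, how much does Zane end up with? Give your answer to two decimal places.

For player j, contributing a unit is worthwhile iff 4.1 × (j's share) ≥ 1, i.e. iff j's share is at least 0.2439.
Dev and Lena clear that bar, contributing 44 each; the remaining 5 contribute 0. Total contributed: 88.
Zane keeps 44 and receives 4.1 × 88 × 2/29 = 24.88 from the group account, for a payoff of 68.88.

68.88 tokens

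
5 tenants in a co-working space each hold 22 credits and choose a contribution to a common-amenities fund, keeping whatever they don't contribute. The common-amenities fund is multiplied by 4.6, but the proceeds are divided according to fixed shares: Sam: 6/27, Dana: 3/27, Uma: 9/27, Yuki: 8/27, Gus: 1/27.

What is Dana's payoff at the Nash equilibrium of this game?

55.73 credits

Player j's private return per contributed unit is 4.6 × (j's share). Contributing is weakly dominant for j when that share is at least 1/4.6 = 0.2174, and contributing 0 is dominant otherwise.
The shares above 0.2174 belong to Sam, Uma and Yuki, contributing 22 each; the remaining 2 contribute 0. Total contributed: 66.
Dana keeps 22 and receives 4.6 × 66 × 3/27 = 33.73 from the common-amenities fund, for a payoff of 55.73.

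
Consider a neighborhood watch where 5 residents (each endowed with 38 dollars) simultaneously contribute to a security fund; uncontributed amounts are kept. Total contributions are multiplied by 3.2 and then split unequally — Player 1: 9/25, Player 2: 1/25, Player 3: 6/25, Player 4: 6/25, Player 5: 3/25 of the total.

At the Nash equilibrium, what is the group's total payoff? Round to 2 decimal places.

For player j, contributing a unit is worthwhile iff 3.2 × (j's share) ≥ 1, i.e. iff j's share is at least 0.3125.
Player 1 alone (share 9/25) is above the threshold, contributing 38; the remaining 4 contribute 0. Total contributed: 38.
The security fund pays out 3.2 × 38 = 121.60 in total (split across the unequal shares, but the aggregate is all that matters for the group sum).
The 4 free-riders keep 38 each, adding 152. Group total = 152 + 121.60 = 273.60.

273.60 dollars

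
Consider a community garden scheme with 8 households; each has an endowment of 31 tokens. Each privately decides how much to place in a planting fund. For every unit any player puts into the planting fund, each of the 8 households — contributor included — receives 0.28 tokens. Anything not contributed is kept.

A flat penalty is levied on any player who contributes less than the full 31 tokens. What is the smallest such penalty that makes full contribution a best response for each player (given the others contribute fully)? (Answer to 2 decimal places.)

22.32 tokens

Given the others contribute fully, the best deviation is to contribute 0 (any partial contribution still incurs the fine and gives up units whose private return 0.28 is below 1).
Deviating from 31 to 0 saves 31 tokens but forfeits the deviator's share of the drop in the planting fund: 0.28 × 31 = 8.68.
So the deviation gain is 31 − 8.68 = 22.32, and the fine must be at least 22.32 tokens to wipe it out.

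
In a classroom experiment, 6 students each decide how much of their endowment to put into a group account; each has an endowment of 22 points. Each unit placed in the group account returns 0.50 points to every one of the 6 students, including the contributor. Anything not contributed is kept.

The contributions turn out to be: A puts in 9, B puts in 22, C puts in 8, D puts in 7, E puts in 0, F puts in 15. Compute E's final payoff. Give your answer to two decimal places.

52.50 points

Total contributed: 9 + 22 + 8 + 7 + 0 + 15 = 61.
Each receives 0.50 × 61 = 30.50 from the group account.
E keeps 22 − 0 = 22, so E's payoff is 22 + 30.50 = 52.50.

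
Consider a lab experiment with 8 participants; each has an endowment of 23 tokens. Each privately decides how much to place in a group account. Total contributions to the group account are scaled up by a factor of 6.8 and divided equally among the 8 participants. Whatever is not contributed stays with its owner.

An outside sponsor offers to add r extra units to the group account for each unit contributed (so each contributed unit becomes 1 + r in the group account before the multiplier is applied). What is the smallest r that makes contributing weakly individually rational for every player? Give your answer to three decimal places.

With matching at rate r, one contributed unit becomes (1 + r) in the group account and returns 6.8 × (1 + r) / 8 to the contributor.
Setting this equal to 1: 1 + r = 8/6.8 = 1.1765.
So the minimum matching rate is r = 1.1765 − 1 = 0.176.

0.176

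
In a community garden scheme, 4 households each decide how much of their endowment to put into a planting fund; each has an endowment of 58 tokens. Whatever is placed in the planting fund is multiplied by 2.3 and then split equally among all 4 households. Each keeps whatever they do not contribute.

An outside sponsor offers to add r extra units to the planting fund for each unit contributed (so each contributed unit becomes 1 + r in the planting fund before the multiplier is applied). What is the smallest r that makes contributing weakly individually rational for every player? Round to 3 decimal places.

With matching at rate r, one contributed unit becomes (1 + r) in the planting fund and returns 2.3 × (1 + r) / 4 to the contributor.
Setting this equal to 1: 1 + r = 4/2.3 = 1.7391.
So the minimum matching rate is r = 1.7391 − 1 = 0.739.

0.739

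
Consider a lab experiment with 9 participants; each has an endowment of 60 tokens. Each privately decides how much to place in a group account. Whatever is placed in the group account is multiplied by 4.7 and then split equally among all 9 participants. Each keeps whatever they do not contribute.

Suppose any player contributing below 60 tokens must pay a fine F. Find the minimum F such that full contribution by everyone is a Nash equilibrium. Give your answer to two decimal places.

Given the others contribute fully, the best deviation is to contribute 0 (any partial contribution still incurs the fine and gives up units whose private return 0.5222 is below 1).
Deviating from 60 to 0 saves 60 tokens but forfeits the deviator's share of the drop in the group account: 4.7/9 × 60 = 31.33.
So the deviation gain is 60 − 31.33 = 28.67, and the fine must be at least 28.67 tokens to wipe it out.

28.67 tokens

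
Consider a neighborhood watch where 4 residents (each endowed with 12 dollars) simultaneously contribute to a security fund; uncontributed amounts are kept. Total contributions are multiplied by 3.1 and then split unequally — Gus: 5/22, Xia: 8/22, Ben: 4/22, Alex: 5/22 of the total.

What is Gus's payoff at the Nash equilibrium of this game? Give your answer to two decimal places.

A player with share s gets back 3.1·s per unit contributed, so full contribution is dominant for anyone with s > 1/3.1 = 0.3226 and zero contribution is dominant for anyone below.
The only share above 0.3226 is Xia's 8/22, contributing 12; the remaining 3 contribute 0. Total contributed: 12.
Gus keeps 12 and receives 3.1 × 12 × 5/22 = 8.45 from the security fund, for a payoff of 20.45.

20.45 dollars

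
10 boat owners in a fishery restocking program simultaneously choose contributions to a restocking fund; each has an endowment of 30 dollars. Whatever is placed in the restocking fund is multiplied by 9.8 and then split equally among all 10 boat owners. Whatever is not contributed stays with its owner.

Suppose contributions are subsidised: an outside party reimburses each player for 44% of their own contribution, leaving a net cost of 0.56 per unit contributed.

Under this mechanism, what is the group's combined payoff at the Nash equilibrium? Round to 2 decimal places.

The effective private return per unit is now (9.8/10) / 0.56 = 1.7500 > 1, so every player's dominant strategy flips to full contribution.
So the Nash equilibrium is full contribution by all 10; the group earns 10 × (30 × 0.44 + 9.8 × 30) = 3072.00.

3072.00 dollars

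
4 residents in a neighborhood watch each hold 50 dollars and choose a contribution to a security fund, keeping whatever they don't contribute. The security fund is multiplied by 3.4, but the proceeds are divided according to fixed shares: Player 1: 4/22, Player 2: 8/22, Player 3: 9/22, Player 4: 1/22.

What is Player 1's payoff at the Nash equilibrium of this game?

111.82 dollars

A player with share s gets back 3.4·s per unit contributed, so full contribution is dominant for anyone with s > 1/3.4 = 0.2941 and zero contribution is dominant for anyone below.
Player 2 and Player 3 clear that bar, contributing 50 each; the remaining 2 contribute 0. Total contributed: 100.
Player 1 keeps 50 and receives 3.4 × 100 × 4/22 = 61.82 from the security fund, for a payoff of 111.82.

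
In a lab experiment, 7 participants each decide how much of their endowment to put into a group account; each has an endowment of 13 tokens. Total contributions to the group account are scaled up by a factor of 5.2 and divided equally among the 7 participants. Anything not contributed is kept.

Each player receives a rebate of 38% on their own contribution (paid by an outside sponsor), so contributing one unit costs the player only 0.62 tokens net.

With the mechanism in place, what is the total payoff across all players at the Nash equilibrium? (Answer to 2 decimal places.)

Under the mechanism each unit contributed yields (5.2/7) / 0.62 = 1.1982 back to its contributor per unit of net cost, which exceeds 1, making full contribution the dominant choice for everyone.
At the Nash equilibrium everyone contributes 13. Group total payoff = 7 × (13 × 0.38 + 5.2 × 13) = 507.78.

507.78 tokens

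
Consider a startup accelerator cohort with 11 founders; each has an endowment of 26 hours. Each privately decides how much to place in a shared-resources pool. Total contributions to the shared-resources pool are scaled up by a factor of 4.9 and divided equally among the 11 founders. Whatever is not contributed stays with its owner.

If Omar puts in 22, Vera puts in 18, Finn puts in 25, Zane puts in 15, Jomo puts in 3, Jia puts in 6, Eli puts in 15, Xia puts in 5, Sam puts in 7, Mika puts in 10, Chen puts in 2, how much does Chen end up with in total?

81.02 hours

Total contributed: 22 + 18 + 25 + 15 + 3 + 6 + 15 + 5 + 7 + 10 + 2 = 128.
Each receives 4.9 × 128 / 11 = 57.02 from the shared-resources pool.
Chen keeps 26 − 2 = 24, so Chen's payoff is 24 + 57.02 = 81.02.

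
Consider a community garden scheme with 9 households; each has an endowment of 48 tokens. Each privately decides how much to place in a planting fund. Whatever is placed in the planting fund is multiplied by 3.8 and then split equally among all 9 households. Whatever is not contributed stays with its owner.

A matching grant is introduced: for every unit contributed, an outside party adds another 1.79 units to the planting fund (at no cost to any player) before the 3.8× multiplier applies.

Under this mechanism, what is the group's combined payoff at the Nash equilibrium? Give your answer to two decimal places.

With the mechanism, a contributed unit returns 3.8 × 2.79 / 9 = 1.1780 per unit of net cost to the contributor — now above 1 — so contributing fully is weakly dominant for every player.
So the Nash equilibrium is full contribution by all 9; the group earns 3.8 × 2.79 × 432 = 4580.06.

4580.06 tokens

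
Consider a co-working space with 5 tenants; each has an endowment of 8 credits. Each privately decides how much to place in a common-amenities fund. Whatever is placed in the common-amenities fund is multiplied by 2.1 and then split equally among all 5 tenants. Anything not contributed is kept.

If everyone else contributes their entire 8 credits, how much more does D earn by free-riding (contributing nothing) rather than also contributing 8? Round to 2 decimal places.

4.64 credits

Switching from a contribution of 8 to 0 lets D keep an extra 8 credits, but lowers the common-amenities fund by 8, which costs D their own share of that drop: 2.1/5 × 8 = 3.36.
Net gain = 8 − 3.36 = 4.64. The private return per contributed unit (0.4200) is below 1, so free-riding is indeed the best response regardless of what the others do.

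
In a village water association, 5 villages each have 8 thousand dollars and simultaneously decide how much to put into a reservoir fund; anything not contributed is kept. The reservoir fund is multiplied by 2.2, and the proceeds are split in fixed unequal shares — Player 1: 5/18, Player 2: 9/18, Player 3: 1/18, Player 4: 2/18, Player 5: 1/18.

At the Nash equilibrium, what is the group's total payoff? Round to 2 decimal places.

49.60 thousand dollars

For player j, contributing a unit is worthwhile iff 2.2 × (j's share) ≥ 1, i.e. iff j's share is at least 0.4545.
The only share above 0.4545 is Player 2's 9/18, contributing 8; the remaining 4 contribute 0. Total contributed: 8.
The reservoir fund pays out 2.2 × 8 = 17.60 in total (split across the unequal shares, but the aggregate is all that matters for the group sum).
The 4 free-riders keep 8 each, adding 32. Group total = 32 + 17.60 = 49.60.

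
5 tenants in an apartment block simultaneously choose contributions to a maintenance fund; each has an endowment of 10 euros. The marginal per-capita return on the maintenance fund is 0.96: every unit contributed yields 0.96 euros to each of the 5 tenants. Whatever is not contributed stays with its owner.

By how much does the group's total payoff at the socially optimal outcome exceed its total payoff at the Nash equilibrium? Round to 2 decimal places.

190.00 euros

The private return per contributed unit is 0.96 < 1, so contributing 0 is dominant for every player. At the Nash equilibrium everyone keeps their 10, and the group total is 5 × 10 = 50.
Each contributed unit returns 4.800 to the group as a whole (0.96 to each of 5 players), which exceeds 1, so the social optimum is full contribution: group total = 4.800 × 50 = 240.00.
Efficiency loss = 240.00 − 50 = 190.00.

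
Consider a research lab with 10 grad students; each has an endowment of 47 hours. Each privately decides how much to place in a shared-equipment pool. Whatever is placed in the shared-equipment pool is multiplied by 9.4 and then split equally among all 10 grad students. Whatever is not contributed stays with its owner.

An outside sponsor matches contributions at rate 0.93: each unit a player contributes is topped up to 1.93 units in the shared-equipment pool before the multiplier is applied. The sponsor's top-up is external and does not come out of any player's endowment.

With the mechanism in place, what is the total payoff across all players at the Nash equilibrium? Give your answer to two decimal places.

The effective private return per unit is now 9.4 × 1.93 / 10 = 1.8142 > 1, so every player's dominant strategy flips to full contribution.
At the Nash equilibrium everyone contributes 47. Group total payoff = 9.4 × 1.93 × 470 = 8526.74.

8526.74 hours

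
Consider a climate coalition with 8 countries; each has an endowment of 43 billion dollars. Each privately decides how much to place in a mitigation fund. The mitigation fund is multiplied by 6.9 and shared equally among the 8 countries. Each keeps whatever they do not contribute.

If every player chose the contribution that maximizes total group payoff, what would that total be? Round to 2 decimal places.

2373.60 billion dollars

Each contributed unit returns 6.900 to the group as a whole (0.8625 to each of 8 players), which exceeds 1, so the social optimum is full contribution: group total = 6.900 × 344 = 2373.60.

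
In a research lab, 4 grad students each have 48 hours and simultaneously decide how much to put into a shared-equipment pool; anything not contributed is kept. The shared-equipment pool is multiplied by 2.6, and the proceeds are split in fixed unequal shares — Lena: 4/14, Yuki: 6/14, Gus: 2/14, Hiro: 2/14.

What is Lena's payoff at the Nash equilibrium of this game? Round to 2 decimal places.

A player with share s gets back 2.6·s per unit contributed, so full contribution is dominant for anyone with s > 1/2.6 = 0.3846 and zero contribution is dominant for anyone below.
The only share above 0.3846 is Yuki's 6/14, contributing 48; the remaining 3 contribute 0. Total contributed: 48.
Lena keeps 48 and receives 2.6 × 48 × 4/14 = 35.66 from the shared-equipment pool, for a payoff of 83.66.

83.66 hours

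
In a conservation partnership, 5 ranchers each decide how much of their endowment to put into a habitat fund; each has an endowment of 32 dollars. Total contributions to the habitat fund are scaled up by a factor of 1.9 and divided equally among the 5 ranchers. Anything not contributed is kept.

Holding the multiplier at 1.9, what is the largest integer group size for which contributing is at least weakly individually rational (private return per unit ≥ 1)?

1

Private return per unit is 1.9/(group size), which is ≥ 1 whenever the group size is ≤ 1.9.
The largest such integer is 1.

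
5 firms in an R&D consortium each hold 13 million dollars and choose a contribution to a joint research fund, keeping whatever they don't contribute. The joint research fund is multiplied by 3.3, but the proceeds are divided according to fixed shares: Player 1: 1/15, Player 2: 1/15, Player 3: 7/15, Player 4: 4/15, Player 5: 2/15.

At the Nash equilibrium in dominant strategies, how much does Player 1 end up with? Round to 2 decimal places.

For player j, contributing a unit is worthwhile iff 3.3 × (j's share) ≥ 1, i.e. iff j's share is at least 0.3030.
Player 3 alone (share 7/15) is above the threshold, contributing 13; the remaining 4 contribute 0. Total contributed: 13.
Player 1 keeps 13 and receives 3.3 × 13 × 1/15 = 2.86 from the joint research fund, for a payoff of 15.86.

15.86 million dollars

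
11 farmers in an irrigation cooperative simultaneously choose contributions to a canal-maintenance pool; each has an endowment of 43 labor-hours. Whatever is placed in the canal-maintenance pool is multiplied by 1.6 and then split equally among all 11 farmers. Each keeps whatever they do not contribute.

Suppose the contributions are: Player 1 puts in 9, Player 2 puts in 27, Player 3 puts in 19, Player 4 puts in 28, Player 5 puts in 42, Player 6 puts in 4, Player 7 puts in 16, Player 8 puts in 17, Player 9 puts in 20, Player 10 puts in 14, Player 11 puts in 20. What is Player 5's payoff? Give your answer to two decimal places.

Total contributed: 9 + 27 + 19 + 28 + 42 + 4 + 16 + 17 + 20 + 14 + 20 = 216.
Each receives 1.6 × 216 / 11 = 31.42 from the canal-maintenance pool.
Player 5 keeps 43 − 42 = 1, so Player 5's payoff is 1 + 31.42 = 32.42.

32.42 labor-hours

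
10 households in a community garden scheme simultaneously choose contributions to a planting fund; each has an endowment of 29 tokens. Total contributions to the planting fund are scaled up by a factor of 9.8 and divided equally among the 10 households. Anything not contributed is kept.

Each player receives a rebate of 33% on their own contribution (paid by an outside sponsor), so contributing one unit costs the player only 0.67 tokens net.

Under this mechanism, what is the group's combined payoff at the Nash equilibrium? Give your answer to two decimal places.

2937.70 tokens

The effective private return per unit is now (9.8/10) / 0.67 = 1.4627 > 1, so every player's dominant strategy flips to full contribution.
At the Nash equilibrium everyone contributes 29. Group total payoff = 10 × (29 × 0.33 + 9.8 × 29) = 2937.70.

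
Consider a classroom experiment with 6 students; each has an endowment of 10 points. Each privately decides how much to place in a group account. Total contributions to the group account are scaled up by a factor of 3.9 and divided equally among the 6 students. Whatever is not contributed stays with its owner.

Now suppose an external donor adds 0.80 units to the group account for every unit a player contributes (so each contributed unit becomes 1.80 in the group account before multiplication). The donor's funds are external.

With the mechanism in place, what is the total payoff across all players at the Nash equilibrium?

421.20 points

Under the mechanism each unit contributed yields 3.9 × 1.80 / 6 = 1.1700 back to its contributor per unit of net cost, which exceeds 1, making full contribution the dominant choice for everyone.
So the Nash equilibrium is full contribution by all 6; the group earns 3.9 × 1.80 × 60 = 421.20.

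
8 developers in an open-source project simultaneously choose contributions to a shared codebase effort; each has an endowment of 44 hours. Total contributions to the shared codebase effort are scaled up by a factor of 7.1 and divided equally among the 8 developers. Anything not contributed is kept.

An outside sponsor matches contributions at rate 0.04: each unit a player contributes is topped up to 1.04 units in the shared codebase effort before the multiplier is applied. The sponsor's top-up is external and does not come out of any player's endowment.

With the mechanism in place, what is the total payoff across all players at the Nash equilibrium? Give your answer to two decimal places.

352.00 hours

Even with the mechanism, each unit contributed returns only 7.1 × 1.04 / 8 = 0.9230 per unit of net cost, so contributing nothing is still dominant.
Everyone keeps their endowment and the group total is 8 × 44 = 352.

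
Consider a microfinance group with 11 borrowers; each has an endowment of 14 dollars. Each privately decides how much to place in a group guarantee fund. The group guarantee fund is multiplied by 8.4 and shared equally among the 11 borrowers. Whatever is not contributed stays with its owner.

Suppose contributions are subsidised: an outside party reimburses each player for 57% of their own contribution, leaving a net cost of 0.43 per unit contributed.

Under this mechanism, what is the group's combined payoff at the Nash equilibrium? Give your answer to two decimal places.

With the mechanism, a contributed unit returns (8.4/11) / 0.43 = 1.7759 per unit of net cost to the contributor — now above 1 — so contributing fully is weakly dominant for every player.
So the Nash equilibrium is full contribution by all 11; the group earns 11 × (14 × 0.57 + 8.4 × 14) = 1381.38.

1381.38 dollars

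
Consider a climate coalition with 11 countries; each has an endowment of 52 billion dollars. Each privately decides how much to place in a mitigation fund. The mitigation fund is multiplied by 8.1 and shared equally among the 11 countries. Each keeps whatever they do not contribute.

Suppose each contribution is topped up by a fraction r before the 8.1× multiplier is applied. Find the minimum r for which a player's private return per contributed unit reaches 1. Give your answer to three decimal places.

0.358

With matching at rate r, one contributed unit becomes (1 + r) in the mitigation fund and returns 8.1 × (1 + r) / 11 to the contributor.
Setting this equal to 1: 1 + r = 11/8.1 = 1.3580.
So the minimum matching rate is r = 1.3580 − 1 = 0.358.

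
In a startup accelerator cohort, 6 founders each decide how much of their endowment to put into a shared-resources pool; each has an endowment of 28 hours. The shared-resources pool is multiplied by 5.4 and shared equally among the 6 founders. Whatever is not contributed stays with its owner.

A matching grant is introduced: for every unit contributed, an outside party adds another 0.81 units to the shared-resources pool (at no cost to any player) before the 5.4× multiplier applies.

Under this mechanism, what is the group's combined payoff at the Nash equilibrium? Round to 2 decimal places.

The effective private return per unit is now 5.4 × 1.81 / 6 = 1.6290 > 1, so every player's dominant strategy flips to full contribution.
At the Nash equilibrium everyone contributes 28. Group total payoff = 5.4 × 1.81 × 168 = 1642.03.

1642.03 hours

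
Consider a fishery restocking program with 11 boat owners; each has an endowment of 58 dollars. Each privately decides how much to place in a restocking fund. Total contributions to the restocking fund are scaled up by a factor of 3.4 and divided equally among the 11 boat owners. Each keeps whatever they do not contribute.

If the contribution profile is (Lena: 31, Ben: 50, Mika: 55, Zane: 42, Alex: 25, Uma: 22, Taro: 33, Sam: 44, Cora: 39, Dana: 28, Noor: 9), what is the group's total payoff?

1545.20 dollars

Total contributed: 31 + 50 + 55 + 42 + 25 + 22 + 33 + 44 + 39 + 28 + 9 = 378; total kept: 11 × 58 − 378 = 260.
The restocking fund pays out 3.4 × 378 = 1285.20 in aggregate.
Group total = 260 + 1285.20 = 1545.20.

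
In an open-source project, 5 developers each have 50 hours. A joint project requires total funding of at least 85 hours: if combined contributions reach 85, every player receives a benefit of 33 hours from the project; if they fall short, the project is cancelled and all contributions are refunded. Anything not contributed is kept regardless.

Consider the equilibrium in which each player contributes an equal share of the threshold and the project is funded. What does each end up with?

Equal share of the threshold: 85/5 = 17.
At this profile no one gains by cutting their contribution: any cut drops the total below 85, the project is cancelled, contributions are refunded, and the deviator ends with 50, which is less than 50 − 17 + 33 = 66. Contributing more than 17 just wastes the excess. So contributing exactly 17 is a best response.
Each player's payoff: 50 − 17 + 33 = 66.

66 hours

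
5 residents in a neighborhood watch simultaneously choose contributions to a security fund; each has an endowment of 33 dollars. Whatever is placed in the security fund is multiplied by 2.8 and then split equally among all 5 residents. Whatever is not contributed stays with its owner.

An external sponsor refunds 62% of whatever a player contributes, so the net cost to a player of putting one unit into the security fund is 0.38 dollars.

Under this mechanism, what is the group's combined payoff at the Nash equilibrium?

564.30 dollars

The effective private return per unit is now (2.8/5) / 0.38 = 1.4737 > 1, so every player's dominant strategy flips to full contribution.
At the Nash equilibrium everyone contributes 33. Group total payoff = 5 × (33 × 0.62 + 2.8 × 33) = 564.30.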